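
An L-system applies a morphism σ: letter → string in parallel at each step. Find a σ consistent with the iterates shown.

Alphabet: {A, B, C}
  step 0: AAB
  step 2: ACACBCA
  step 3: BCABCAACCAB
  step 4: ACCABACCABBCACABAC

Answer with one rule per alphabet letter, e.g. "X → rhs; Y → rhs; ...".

A->B, B->AC, C->CA

  step 3 ⇒ step 4: BCABCAACCAB ⇒ AC·CA·B·AC·CA·B·B·CA·CA·B·AC
    A ↦ B
    B ↦ AC
    C ↦ CA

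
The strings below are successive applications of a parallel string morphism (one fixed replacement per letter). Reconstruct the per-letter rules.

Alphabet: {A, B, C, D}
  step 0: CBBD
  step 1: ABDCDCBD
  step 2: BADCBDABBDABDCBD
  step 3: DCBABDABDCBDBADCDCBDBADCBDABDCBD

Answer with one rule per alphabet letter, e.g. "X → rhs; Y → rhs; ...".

  step 2 ⇒ step 3: BADCBDABBDABDCBD ⇒ DC·BA·BD·AB·DC·BD·BA·DC·DC·BD·BA·DC·BD·AB·DC·BD
    A ↦ BA
    B ↦ DC
    C ↦ AB
    D ↦ BD

A->BA, B->DC, C->AB, D->BD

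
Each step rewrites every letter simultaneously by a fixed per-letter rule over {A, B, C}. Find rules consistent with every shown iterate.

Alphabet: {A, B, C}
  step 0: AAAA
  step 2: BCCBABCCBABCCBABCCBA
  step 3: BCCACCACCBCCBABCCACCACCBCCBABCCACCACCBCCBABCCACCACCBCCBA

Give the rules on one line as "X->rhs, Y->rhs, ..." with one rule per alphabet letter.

  step 2 ⇒ step 3: BCCBABCCBABCCBABCCBA ⇒ BCC·ACC·ACC·BCC·BA·BCC·ACC·ACC·BCC·BA·BCC·ACC·ACC·BCC·BA·BCC·ACC·ACC·BCC·BA
    A ↦ BA
    B ↦ BCC
    C ↦ ACC

A->BA, B->BCC, C->ACC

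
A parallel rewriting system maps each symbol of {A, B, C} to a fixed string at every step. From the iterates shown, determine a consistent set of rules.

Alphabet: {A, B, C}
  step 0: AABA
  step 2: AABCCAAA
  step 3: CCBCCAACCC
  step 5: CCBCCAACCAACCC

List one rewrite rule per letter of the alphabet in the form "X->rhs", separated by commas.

A->C, B->BCC, C->A

  step 2 ⇒ step 3: AABCCAAA ⇒ C·C·BCC·A·A·C·C·C
    A ↦ C
    B ↦ BCC
    C ↦ A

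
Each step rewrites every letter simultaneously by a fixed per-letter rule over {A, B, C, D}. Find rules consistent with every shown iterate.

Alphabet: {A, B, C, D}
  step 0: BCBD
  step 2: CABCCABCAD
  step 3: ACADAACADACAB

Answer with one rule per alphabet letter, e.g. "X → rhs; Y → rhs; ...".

A->C, B->AD, C->A, D->AB

  step 2 ⇒ step 3: CABCCABCAD ⇒ A·C·AD·A·A·C·AD·A·C·AB
    A ↦ C
    B ↦ AD
    C ↦ A
    D ↦ AB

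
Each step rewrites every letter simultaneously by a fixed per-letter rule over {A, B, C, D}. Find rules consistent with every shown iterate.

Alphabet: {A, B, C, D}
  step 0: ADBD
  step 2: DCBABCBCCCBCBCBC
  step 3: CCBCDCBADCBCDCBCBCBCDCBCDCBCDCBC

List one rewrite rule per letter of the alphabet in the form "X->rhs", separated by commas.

A->BA, B->DC, C->BC, D->CC

  step 2 ⇒ step 3: DCBABCBCCCBCBCBC ⇒ CC·BC·DC·BA·DC·BC·DC·BC·BC·BC·DC·BC·DC·BC·DC·BC
    A ↦ BA
    B ↦ DC
    C ↦ BC
    D ↦ CC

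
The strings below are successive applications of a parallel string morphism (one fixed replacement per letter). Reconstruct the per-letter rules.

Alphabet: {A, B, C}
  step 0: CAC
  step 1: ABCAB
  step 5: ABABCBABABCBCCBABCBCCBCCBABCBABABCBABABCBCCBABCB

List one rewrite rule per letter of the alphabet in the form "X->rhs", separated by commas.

  step 0 ⇒ step 1: CAC ⇒ AB·C·AB
    A ↦ C
    C ↦ AB
    B ↦ CB  (constrained at step 1)

A->C, B->CB, C->AB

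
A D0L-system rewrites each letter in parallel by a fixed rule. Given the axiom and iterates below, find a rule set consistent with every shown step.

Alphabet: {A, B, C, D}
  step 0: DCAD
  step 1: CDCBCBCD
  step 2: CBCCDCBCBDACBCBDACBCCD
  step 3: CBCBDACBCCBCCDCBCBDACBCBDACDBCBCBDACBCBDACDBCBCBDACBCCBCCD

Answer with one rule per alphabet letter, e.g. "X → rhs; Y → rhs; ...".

A->B, B->BDA, C->CBC, D->CD

  step 2 ⇒ step 3: CBCCDCBCBDACBCBDACBCCD ⇒ CBC·BDA·CBC·CBC·CD·CBC·BDA·CBC·BDA·CD·B·CBC·BDA·CBC·BDA·CD·B·CBC·BDA·CBC·CBC·CD
    A ↦ B
    B ↦ BDA
    C ↦ CBC
    D ↦ CD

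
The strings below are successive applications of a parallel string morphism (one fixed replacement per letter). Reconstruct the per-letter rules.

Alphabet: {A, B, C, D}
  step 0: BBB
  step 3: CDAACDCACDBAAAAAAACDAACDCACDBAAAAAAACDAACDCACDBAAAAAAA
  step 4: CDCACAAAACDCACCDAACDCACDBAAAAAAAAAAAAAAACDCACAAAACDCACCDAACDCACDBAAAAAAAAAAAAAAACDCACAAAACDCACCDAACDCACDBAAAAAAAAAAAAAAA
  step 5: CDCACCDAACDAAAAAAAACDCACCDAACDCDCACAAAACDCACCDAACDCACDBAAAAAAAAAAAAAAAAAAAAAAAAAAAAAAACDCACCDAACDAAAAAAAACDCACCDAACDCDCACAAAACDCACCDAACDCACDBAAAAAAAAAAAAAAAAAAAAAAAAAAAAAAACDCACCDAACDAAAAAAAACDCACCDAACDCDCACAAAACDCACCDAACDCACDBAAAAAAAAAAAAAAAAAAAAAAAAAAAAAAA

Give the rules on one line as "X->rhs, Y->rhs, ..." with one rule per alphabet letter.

  step 4 ⇒ step 5: CDCACAAAACDCACCDAACDCACDBAAAAAAAAAAAAAAACDCACAAAACDCACCDAACDCACDBAAAAAAAAAAAAAAACDCACAAAACDCACCDAACDCACDBAAAAAAAAAAAAAAA ⇒ CD·CAC·CD·AA·CD·AA·AA·AA·AA·CD·CAC·CD·AA·CD·CD·CAC·AA·AA·CD·CAC·CD·AA·CD·CAC·DBA·AA·AA·AA·AA·AA·AA·AA·AA·AA·AA·AA·AA·AA·AA·AA·CD·CAC·CD·AA·CD·AA·AA·AA·AA·CD·CAC·CD·AA·CD·CD·CAC·AA·AA·CD·CAC·CD·AA·CD·CAC·DBA·AA·AA·AA·AA·AA·AA·AA·AA·AA·AA·AA·AA·AA·AA·AA·CD·CAC·CD·AA·CD·AA·AA·AA·AA·CD·CAC·CD·AA·CD·CD·CAC·AA·AA·CD·CAC·CD·AA·CD·CAC·DBA·AA·AA·AA·AA·AA·AA·AA·AA·AA·AA·AA·AA·AA·AA·AA
    A ↦ AA
    B ↦ DBA
    C ↦ CD
    D ↦ CAC

A->AA, B->DBA, C->CD, D->CAC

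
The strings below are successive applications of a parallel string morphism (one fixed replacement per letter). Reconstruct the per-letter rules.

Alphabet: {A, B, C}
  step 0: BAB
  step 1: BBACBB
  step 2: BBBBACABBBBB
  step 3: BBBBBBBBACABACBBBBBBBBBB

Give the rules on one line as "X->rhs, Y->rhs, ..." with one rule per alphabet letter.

A->AC, B->BB, C->AB

  step 2 ⇒ step 3: BBBBACABBBBB ⇒ BB·BB·BB·BB·AC·AB·AC·BB·BB·BB·BB·BB
    A ↦ AC
    B ↦ BB
    C ↦ AB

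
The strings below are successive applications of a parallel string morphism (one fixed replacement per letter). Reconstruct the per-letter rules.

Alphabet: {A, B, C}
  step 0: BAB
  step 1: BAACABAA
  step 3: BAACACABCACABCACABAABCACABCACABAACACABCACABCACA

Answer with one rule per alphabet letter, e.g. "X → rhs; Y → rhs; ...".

A->CA, B->BAA, C->BCA

  step 0 ⇒ step 1: BAB ⇒ BAA·CA·BAA
    A ↦ CA
    B ↦ BAA
    C ↦ BCA  (constrained at step 1)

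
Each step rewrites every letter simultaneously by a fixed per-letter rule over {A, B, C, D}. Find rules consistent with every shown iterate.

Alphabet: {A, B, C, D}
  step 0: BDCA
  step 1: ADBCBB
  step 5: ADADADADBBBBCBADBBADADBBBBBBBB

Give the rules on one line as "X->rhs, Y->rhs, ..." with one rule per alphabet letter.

  step 0 ⇒ step 1: BDCA ⇒ AD·B·CB·B
    A ↦ B
    B ↦ AD
    C ↦ CB
    D ↦ B

A->B, B->AD, C->CB, D->B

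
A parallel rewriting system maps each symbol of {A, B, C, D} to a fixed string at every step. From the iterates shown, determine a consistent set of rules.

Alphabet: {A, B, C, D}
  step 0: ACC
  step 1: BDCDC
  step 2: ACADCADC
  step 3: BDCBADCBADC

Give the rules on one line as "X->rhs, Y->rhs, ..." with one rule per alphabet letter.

  step 2 ⇒ step 3: ACADCADC ⇒ B·DC·B·A·DC·B·A·DC
    A ↦ B
    C ↦ DC
    D ↦ A
  step 1 ⇒ step 2: BDCDC ⇒ AC·A·DC·A·DC
    B ↦ AC

A->B, B->AC, C->DC, D->A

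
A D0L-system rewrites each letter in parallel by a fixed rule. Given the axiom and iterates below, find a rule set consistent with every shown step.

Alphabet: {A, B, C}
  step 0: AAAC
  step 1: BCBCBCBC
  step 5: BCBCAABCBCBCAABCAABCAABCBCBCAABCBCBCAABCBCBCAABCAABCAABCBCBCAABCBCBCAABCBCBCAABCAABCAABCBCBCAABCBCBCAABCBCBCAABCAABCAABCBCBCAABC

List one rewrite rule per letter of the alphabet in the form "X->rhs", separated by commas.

A->BC, B->AA, C->BC

  step 0 ⇒ step 1: AAAC ⇒ BC·BC·BC·BC
    A ↦ BC
    C ↦ BC
    B ↦ AA  (constrained at step 1)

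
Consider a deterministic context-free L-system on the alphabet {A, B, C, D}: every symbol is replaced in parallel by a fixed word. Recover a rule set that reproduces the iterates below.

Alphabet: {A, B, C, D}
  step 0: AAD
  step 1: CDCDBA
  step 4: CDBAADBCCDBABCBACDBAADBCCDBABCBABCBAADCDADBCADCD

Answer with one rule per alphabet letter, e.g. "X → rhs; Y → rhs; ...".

A->CD, B->AD, C->BC, D->BA

  step 0 ⇒ step 1: AAD ⇒ CD·CD·BA
    A ↦ CD
    D ↦ BA
    B ↦ AD  (constrained at step 1)
    C ↦ BC  (constrained at step 1)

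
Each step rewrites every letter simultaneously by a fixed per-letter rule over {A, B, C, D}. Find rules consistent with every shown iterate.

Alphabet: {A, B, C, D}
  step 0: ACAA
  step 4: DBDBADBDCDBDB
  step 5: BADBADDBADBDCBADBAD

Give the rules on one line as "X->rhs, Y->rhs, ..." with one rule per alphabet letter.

  step 4 ⇒ step 5: DBDBADBDCDBDB ⇒ B·AD·B·AD·D·B·AD·B·DC·B·AD·B·AD
    A ↦ D
    B ↦ AD
    C ↦ DC
    D ↦ B

A->D, B->AD, C->DC, D->B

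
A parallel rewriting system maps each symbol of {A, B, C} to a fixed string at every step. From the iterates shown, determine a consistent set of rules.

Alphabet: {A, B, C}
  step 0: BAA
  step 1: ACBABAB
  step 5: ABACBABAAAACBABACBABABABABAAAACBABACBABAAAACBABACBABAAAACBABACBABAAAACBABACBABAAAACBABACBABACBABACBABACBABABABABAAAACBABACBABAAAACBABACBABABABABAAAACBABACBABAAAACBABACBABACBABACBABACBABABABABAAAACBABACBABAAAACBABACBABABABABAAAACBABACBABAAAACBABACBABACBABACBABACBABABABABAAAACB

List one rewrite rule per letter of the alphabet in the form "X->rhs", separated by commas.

  step 0 ⇒ step 1: BAA ⇒ ACB·AB·AB
    A ↦ AB
    B ↦ ACB
    C ↦ AAA  (constrained at step 1)

A->AB, B->ACB, C->AAA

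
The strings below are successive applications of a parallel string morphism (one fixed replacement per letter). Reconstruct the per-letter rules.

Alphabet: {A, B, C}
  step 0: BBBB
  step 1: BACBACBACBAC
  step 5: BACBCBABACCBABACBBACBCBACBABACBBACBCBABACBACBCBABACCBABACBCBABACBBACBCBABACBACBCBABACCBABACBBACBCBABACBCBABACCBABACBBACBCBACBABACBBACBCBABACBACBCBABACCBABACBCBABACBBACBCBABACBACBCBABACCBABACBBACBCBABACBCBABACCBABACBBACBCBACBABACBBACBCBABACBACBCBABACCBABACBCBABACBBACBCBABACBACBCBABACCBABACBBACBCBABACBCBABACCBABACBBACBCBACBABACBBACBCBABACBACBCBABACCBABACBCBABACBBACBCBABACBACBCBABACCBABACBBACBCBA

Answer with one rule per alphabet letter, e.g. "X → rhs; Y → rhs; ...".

  step 0 ⇒ step 1: BBBB ⇒ BAC·BAC·BAC·BAC
    B ↦ BAC
    A ↦ B  (constrained at step 1)
    C ↦ CBA  (constrained at step 1)

A->B, B->BAC, C->CBA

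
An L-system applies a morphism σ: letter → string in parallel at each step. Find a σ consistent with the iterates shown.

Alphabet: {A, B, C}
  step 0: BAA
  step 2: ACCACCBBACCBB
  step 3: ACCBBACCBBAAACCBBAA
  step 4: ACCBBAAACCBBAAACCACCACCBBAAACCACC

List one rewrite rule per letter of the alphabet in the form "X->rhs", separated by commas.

A->ACC, B->A, C->B

  step 3 ⇒ step 4: ACCBBACCBBAAACCBBAA ⇒ ACC·B·B·A·A·ACC·B·B·A·A·ACC·ACC·ACC·B·B·A·A·ACC·ACC
    A ↦ ACC
    B ↦ A
    C ↦ B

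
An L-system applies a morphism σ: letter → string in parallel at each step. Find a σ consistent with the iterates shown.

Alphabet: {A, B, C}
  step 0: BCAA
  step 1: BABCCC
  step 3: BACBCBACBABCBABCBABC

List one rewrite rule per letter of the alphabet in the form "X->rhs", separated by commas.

A->C, B->BA, C->BC

  step 0 ⇒ step 1: BCAA ⇒ BA·BC·C·C
    A ↦ C
    B ↦ BA
    C ↦ BC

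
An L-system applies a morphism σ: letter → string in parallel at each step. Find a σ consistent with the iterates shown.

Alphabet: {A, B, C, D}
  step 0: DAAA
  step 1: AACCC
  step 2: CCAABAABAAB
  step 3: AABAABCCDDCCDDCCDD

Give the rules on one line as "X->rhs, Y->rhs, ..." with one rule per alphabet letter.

A->C, B->DD, C->AAB, D->AA

  step 2 ⇒ step 3: CCAABAABAAB ⇒ AAB·AAB·C·C·DD·C·C·DD·C·C·DD
    A ↦ C
    B ↦ DD
    C ↦ AAB
  step 0 ⇒ step 1: DAAA ⇒ AA·C·C·C
    D ↦ AA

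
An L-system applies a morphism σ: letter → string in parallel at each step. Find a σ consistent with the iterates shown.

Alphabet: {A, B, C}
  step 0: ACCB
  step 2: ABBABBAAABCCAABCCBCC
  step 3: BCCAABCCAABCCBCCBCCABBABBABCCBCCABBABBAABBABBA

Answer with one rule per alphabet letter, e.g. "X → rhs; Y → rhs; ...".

A->BCC, B->A, C->BBA

  step 2 ⇒ step 3: ABBABBAAABCCAABCCBCC ⇒ BCC·A·A·BCC·A·A·BCC·BCC·BCC·A·BBA·BBA·BCC·BCC·A·BBA·BBA·A·BBA·BBA
    A ↦ BCC
    B ↦ A
    C ↦ BBA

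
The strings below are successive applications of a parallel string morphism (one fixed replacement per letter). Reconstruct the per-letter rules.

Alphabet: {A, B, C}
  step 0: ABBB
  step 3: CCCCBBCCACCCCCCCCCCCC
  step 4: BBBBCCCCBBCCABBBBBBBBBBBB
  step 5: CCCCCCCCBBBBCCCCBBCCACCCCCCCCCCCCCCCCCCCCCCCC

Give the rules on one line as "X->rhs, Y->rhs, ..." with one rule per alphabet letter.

A->CCA, B->CC, C->B

  step 4 ⇒ step 5: BBBBCCCCBBCCABBBBBBBBBBBB ⇒ CC·CC·CC·CC·B·B·B·B·CC·CC·B·B·CCA·CC·CC·CC·CC·CC·CC·CC·CC·CC·CC·CC·CC
    A ↦ CCA
    B ↦ CC
    C ↦ B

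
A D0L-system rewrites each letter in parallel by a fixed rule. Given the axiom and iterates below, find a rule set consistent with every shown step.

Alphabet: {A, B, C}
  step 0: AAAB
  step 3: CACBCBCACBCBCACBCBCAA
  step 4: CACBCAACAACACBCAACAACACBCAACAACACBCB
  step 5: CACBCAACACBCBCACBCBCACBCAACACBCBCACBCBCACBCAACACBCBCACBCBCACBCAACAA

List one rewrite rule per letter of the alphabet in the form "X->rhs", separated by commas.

  step 4 ⇒ step 5: CACBCAACAACACBCAACAACACBCAACAACACBCB ⇒ CA·CB·CA·A·CA·CB·CB·CA·CB·CB·CA·CB·CA·A·CA·CB·CB·CA·CB·CB·CA·CB·CA·A·CA·CB·CB·CA·CB·CB·CA·CB·CA·A·CA·A
    A ↦ CB
    B ↦ A
    C ↦ CA

A->CB, B->A, C->CA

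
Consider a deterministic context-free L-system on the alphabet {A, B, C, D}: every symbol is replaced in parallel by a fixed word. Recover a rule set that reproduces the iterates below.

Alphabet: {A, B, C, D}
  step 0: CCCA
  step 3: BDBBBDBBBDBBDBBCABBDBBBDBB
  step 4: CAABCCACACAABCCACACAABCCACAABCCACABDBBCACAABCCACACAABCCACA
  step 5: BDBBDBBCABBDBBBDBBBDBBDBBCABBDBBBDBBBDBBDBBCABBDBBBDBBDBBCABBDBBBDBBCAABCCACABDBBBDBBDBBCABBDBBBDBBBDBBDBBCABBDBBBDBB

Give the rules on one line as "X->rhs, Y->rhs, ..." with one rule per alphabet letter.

  step 4 ⇒ step 5: CAABCCACACAABCCACACAABCCACAABCCACABDBBCACAABCCACACAABCCACA ⇒ B·DBB·DBB·CA·B·B·DBB·B·DBB·B·DBB·DBB·CA·B·B·DBB·B·DBB·B·DBB·DBB·CA·B·B·DBB·B·DBB·DBB·CA·B·B·DBB·B·DBB·CA·ABC·CA·CA·B·DBB·B·DBB·DBB·CA·B·B·DBB·B·DBB·B·DBB·DBB·CA·B·B·DBB·B·DBB
    A ↦ DBB
    B ↦ CA
    C ↦ B
    D ↦ ABC

A->DBB, B->CA, C->B, D->ABC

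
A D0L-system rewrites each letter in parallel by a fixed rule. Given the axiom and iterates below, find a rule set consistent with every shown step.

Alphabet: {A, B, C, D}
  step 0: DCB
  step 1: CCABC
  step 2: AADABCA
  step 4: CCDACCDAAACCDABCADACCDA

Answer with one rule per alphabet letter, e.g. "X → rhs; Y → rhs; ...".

A->DA, B->BC, C->A, D->CC

  step 1 ⇒ step 2: CCABC ⇒ A·A·DA·BC·A
    A ↦ DA
    B ↦ BC
    C ↦ A
  step 0 ⇒ step 1: DCB ⇒ CC·A·BC
    D ↦ CC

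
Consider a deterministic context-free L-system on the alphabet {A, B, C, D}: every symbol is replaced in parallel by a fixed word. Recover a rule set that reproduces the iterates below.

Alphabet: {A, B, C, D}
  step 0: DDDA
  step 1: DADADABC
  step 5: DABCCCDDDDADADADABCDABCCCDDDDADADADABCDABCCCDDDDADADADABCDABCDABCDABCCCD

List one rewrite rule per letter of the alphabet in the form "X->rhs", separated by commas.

  step 0 ⇒ step 1: DDDA ⇒ DA·DA·DA·BC
    A ↦ BC
    D ↦ DA
    B ↦ CC  (constrained at step 1)
    C ↦ D  (constrained at step 1)

A->BC, B->CC, C->D, D->DA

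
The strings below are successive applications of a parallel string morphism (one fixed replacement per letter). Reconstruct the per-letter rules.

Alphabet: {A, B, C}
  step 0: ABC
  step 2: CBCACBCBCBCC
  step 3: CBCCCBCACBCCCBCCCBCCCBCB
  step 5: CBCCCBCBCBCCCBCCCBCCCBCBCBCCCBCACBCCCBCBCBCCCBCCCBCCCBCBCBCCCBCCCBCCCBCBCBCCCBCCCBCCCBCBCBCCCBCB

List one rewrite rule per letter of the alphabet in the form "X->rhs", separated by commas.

A->CA, B->CC, C->CB

  step 2 ⇒ step 3: CBCACBCBCBCC ⇒ CB·CC·CB·CA·CB·CC·CB·CC·CB·CC·CB·CB
    A ↦ CA
    B ↦ CC
    C ↦ CB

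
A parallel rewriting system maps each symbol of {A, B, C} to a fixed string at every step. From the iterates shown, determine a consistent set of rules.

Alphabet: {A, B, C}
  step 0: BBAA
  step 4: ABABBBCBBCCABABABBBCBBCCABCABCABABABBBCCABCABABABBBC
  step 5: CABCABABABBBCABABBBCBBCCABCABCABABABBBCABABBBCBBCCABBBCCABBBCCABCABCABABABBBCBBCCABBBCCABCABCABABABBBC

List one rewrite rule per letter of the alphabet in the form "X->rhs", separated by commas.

  step 4 ⇒ step 5: ABABBBCBBCCABABABBBCBBCCABCABCABABABBBCCABCABABABBBC ⇒ C·AB·C·AB·AB·AB·BBC·AB·AB·BBC·BBC·C·AB·C·AB·C·AB·AB·AB·BBC·AB·AB·BBC·BBC·C·AB·BBC·C·AB·BBC·C·AB·C·AB·C·AB·AB·AB·BBC·BBC·C·AB·BBC·C·AB·C·AB·C·AB·AB·AB·BBC
    A ↦ C
    B ↦ AB
    C ↦ BBC

A->C, B->AB, C->BBC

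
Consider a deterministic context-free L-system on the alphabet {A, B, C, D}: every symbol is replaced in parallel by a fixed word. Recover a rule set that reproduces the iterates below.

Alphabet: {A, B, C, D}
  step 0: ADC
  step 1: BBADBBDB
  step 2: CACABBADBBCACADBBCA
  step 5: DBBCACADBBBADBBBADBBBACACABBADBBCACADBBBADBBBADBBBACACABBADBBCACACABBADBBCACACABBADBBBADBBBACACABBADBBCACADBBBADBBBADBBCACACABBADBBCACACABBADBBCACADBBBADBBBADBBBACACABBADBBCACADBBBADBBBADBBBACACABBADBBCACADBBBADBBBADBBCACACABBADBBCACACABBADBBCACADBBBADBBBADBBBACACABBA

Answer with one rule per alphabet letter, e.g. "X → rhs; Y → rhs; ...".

  step 1 ⇒ step 2: BBADBBDB ⇒ CA·CA·BBA·DBB·CA·CA·DBB·CA
    A ↦ BBA
    B ↦ CA
    D ↦ DBB
  step 0 ⇒ step 1: ADC ⇒ BBA·DBB·DB
    C ↦ DB

A->BBA, B->CA, C->DB, D->DBB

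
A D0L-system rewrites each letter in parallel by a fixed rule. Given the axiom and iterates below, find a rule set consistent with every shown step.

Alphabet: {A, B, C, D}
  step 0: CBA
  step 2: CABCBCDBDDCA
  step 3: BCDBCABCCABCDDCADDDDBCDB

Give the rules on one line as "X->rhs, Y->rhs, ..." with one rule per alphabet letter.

A->DB, B->CA, C->BC, D->DD

  step 2 ⇒ step 3: CABCBCDBDDCA ⇒ BC·DB·CA·BC·CA·BC·DD·CA·DD·DD·BC·DB
    A ↦ DB
    B ↦ CA
    C ↦ BC
    D ↦ DD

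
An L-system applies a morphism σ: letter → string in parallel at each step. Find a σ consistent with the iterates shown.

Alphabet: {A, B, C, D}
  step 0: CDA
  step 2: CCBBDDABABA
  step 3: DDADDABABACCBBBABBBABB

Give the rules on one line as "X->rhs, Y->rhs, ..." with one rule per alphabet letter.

  step 2 ⇒ step 3: CCBBDDABABA ⇒ DDA·DDA·BA·BA·C·C·BB·BA·BB·BA·BB
    A ↦ BB
    B ↦ BA
    C ↦ DDA
    D ↦ C

A->BB, B->BA, C->DDA, D->C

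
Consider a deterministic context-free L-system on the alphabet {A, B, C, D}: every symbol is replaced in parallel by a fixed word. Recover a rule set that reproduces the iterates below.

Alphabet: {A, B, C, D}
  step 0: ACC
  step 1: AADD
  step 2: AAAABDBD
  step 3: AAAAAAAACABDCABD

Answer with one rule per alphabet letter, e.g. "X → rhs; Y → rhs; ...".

  step 2 ⇒ step 3: AAAABDBD ⇒ AA·AA·AA·AA·CA·BD·CA·BD
    A ↦ AA
    B ↦ CA
    D ↦ BD
  step 0 ⇒ step 1: ACC ⇒ AA·D·D
    C ↦ D

A->AA, B->CA, C->D, D->BD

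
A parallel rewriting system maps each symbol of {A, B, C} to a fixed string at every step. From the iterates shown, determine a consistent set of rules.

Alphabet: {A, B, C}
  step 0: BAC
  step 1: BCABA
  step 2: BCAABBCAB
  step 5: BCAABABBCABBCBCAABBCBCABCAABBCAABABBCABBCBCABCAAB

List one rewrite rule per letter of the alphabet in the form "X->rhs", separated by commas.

  step 1 ⇒ step 2: BCABA ⇒ BC·A·AB·BC·AB
    A ↦ AB
    B ↦ BC
    C ↦ A

A->AB, B->BC, C->A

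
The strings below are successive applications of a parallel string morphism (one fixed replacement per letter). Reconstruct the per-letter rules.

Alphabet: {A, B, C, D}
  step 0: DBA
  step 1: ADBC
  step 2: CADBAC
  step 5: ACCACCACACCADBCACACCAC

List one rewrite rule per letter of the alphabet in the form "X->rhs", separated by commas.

  step 1 ⇒ step 2: ADBC ⇒ C·A·DB·AC
    A ↦ C
    B ↦ DB
    C ↦ AC
    D ↦ A

A->C, B->DB, C->AC, D->A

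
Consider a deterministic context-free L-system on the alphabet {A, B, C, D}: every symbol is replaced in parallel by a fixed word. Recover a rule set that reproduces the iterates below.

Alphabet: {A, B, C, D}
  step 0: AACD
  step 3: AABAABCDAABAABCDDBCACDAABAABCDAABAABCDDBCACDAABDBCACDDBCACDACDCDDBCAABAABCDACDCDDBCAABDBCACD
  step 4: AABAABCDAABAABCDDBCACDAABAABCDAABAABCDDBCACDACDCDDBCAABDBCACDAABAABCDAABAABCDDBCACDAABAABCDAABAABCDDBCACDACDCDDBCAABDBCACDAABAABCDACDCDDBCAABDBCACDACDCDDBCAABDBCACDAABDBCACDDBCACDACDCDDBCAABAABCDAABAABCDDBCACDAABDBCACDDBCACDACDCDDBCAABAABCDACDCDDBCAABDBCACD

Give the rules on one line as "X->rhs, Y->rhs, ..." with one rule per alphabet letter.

  step 3 ⇒ step 4: AABAABCDAABAABCDDBCACDAABAABCDAABAABCDDBCACDAABDBCACDDBCACDACDCDDBCAABAABCDACDCDDBCAABDBCACD ⇒ AAB·AAB·CD·AAB·AAB·CD·DBC·ACD·AAB·AAB·CD·AAB·AAB·CD·DBC·ACD·ACD·CD·DBC·AAB·DBC·ACD·AAB·AAB·CD·AAB·AAB·CD·DBC·ACD·AAB·AAB·CD·AAB·AAB·CD·DBC·ACD·ACD·CD·DBC·AAB·DBC·ACD·AAB·AAB·CD·ACD·CD·DBC·AAB·DBC·ACD·ACD·CD·DBC·AAB·DBC·ACD·AAB·DBC·ACD·DBC·ACD·ACD·CD·DBC·AAB·AAB·CD·AAB·AAB·CD·DBC·ACD·AAB·DBC·ACD·DBC·ACD·ACD·CD·DBC·AAB·AAB·CD·ACD·CD·DBC·AAB·DBC·ACD
    A ↦ AAB
    B ↦ CD
    C ↦ DBC
    D ↦ ACD

A->AAB, B->CD, C->DBC, D->ACD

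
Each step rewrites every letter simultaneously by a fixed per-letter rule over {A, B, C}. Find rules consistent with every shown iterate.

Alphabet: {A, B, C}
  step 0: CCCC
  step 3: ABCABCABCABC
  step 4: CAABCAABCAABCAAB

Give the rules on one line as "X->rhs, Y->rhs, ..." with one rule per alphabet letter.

A->C, B->A, C->AB

  step 3 ⇒ step 4: ABCABCABCABC ⇒ C·A·AB·C·A·AB·C·A·AB·C·A·AB
    A ↦ C
    B ↦ A
    C ↦ AB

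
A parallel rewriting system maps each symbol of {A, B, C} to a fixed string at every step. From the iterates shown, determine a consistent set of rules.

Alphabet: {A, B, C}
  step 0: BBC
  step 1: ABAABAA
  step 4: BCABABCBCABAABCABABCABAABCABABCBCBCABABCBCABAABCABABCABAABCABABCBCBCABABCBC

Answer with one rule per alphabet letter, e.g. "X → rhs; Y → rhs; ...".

A->BC, B->ABA, C->A

  step 0 ⇒ step 1: BBC ⇒ ABA·ABA·A
    B ↦ ABA
    C ↦ A
    A ↦ BC  (constrained at step 1)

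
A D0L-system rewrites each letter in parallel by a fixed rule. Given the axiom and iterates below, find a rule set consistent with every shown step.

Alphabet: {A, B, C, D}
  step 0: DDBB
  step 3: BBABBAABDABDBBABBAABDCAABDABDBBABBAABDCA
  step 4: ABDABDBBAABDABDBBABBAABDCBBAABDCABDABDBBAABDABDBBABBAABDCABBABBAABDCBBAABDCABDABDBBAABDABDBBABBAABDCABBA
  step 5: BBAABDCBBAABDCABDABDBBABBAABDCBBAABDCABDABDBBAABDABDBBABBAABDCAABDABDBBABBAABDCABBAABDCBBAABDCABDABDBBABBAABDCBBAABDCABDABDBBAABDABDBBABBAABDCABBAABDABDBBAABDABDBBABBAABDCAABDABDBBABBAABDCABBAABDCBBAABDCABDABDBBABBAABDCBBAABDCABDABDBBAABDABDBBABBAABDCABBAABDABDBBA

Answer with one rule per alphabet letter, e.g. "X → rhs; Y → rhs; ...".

A->BBA, B->ABD, C->A, D->C

  step 4 ⇒ step 5: ABDABDBBAABDABDBBABBAABDCBBAABDCABDABDBBAABDABDBBABBAABDCABBABBAABDCBBAABDCABDABDBBAABDABDBBABBAABDCABBA ⇒ BBA·ABD·C·BBA·ABD·C·ABD·ABD·BBA·BBA·ABD·C·BBA·ABD·C·ABD·ABD·BBA·ABD·ABD·BBA·BBA·ABD·C·A·ABD·ABD·BBA·BBA·ABD·C·A·BBA·ABD·C·BBA·ABD·C·ABD·ABD·BBA·BBA·ABD·C·BBA·ABD·C·ABD·ABD·BBA·ABD·ABD·BBA·BBA·ABD·C·A·BBA·ABD·ABD·BBA·ABD·ABD·BBA·BBA·ABD·C·A·ABD·ABD·BBA·BBA·ABD·C·A·BBA·ABD·C·BBA·ABD·C·ABD·ABD·BBA·BBA·ABD·C·BBA·ABD·C·ABD·ABD·BBA·ABD·ABD·BBA·BBA·ABD·C·A·BBA·ABD·ABD·BBA
    A ↦ BBA
    B ↦ ABD
    C ↦ A
    D ↦ C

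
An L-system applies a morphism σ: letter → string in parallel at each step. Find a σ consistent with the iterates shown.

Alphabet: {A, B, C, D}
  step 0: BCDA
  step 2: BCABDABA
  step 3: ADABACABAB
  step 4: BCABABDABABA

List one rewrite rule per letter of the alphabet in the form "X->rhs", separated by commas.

A->B, B->A, C->DA, D->CA

  step 3 ⇒ step 4: ADABACABAB ⇒ B·CA·B·A·B·DA·B·A·B·A
    A ↦ B
    B ↦ A
    C ↦ DA
    D ↦ CA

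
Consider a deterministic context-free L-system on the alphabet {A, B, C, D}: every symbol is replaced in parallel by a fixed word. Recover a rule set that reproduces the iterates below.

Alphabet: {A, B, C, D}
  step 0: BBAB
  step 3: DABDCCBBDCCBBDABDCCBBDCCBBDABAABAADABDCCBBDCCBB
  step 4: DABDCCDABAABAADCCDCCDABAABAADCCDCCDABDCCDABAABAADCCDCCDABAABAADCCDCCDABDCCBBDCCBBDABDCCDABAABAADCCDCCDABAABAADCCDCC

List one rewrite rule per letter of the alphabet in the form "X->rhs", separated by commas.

A->B, B->DCC, C->BAA, D->DA

  step 3 ⇒ step 4: DABDCCBBDCCBBDABDCCBBDCCBBDABAABAADABDCCBBDCCBB ⇒ DA·B·DCC·DA·BAA·BAA·DCC·DCC·DA·BAA·BAA·DCC·DCC·DA·B·DCC·DA·BAA·BAA·DCC·DCC·DA·BAA·BAA·DCC·DCC·DA·B·DCC·B·B·DCC·B·B·DA·B·DCC·DA·BAA·BAA·DCC·DCC·DA·BAA·BAA·DCC·DCC
    A ↦ B
    B ↦ DCC
    C ↦ BAA
    D ↦ DA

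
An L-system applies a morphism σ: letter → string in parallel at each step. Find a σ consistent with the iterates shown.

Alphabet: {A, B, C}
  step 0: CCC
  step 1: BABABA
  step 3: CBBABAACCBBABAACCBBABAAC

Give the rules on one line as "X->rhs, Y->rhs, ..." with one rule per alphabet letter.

  step 0 ⇒ step 1: CCC ⇒ BA·BA·BA
    C ↦ BA
    A ↦ CB  (constrained at step 1)
    B ↦ AC  (constrained at step 1)

A->CB, B->AC, C->BA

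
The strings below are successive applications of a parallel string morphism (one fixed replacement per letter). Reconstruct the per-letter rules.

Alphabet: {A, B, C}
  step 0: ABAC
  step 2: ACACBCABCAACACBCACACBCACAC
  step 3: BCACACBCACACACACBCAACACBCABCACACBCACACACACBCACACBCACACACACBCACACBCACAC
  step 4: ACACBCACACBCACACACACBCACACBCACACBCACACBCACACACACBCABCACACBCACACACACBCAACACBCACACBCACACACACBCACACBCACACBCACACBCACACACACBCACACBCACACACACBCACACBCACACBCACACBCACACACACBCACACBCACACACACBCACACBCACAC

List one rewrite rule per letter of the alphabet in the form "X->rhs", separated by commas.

  step 3 ⇒ step 4: BCACACBCACACACACBCAACACBCABCACACBCACACACACBCACACBCACACACACBCACACBCACAC ⇒ A·CAC·BCA·CAC·BCA·CAC·A·CAC·BCA·CAC·BCA·CAC·BCA·CAC·BCA·CAC·A·CAC·BCA·BCA·CAC·BCA·CAC·A·CAC·BCA·A·CAC·BCA·CAC·BCA·CAC·A·CAC·BCA·CAC·BCA·CAC·BCA·CAC·BCA·CAC·A·CAC·BCA·CAC·BCA·CAC·A·CAC·BCA·CAC·BCA·CAC·BCA·CAC·BCA·CAC·A·CAC·BCA·CAC·BCA·CAC·A·CAC·BCA·CAC·BCA·CAC
    A ↦ BCA
    B ↦ A
    C ↦ CAC

A->BCA, B->A, C->CAC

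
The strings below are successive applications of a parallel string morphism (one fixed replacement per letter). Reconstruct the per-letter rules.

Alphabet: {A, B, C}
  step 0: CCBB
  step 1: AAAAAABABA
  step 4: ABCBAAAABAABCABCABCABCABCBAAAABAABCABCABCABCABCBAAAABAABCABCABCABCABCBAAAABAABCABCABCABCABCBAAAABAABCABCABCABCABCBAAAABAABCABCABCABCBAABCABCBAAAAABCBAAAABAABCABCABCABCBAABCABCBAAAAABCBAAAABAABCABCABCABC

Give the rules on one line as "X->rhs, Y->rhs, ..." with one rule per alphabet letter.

  step 0 ⇒ step 1: CCBB ⇒ AAA·AAA·BA·BA
    B ↦ BA
    C ↦ AAA
    A ↦ ABC  (constrained at step 1)

A->ABC, B->BA, C->AAA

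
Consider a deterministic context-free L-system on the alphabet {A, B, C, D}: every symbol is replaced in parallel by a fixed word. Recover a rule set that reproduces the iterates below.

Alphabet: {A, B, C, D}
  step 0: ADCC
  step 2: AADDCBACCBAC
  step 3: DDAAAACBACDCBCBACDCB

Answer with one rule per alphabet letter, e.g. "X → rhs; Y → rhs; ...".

  step 2 ⇒ step 3: AADDCBACCBAC ⇒ D·D·AA·AA·CB·AC·D·CB·CB·AC·D·CB
    A ↦ D
    B ↦ AC
    C ↦ CB
    D ↦ AA

A->D, B->AC, C->CB, D->AA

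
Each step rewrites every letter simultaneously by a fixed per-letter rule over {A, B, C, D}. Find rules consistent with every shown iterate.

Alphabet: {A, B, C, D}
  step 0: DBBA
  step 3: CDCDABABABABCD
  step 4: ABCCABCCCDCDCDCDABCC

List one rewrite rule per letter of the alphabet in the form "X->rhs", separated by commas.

A->C, B->D, C->AB, D->CC

  step 3 ⇒ step 4: CDCDABABABABCD ⇒ AB·CC·AB·CC·C·D·C·D·C·D·C·D·AB·CC
    A ↦ C
    B ↦ D
    C ↦ AB
    D ↦ CC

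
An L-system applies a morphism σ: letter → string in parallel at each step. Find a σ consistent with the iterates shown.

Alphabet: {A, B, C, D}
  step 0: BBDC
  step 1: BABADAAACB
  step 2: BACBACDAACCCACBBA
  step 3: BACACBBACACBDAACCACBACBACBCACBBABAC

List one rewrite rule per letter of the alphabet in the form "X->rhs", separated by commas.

A->C, B->BA, C->ACB, D->DAA

  step 2 ⇒ step 3: BACBACDAACCCACBBA ⇒ BA·C·ACB·BA·C·ACB·DAA·C·C·ACB·ACB·ACB·C·ACB·BA·BA·C
    A ↦ C
    B ↦ BA
    C ↦ ACB
    D ↦ DAA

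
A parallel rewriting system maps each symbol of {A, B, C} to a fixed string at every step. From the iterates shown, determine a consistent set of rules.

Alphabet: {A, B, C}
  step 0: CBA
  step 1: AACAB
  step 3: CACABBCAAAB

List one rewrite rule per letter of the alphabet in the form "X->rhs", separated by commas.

  step 0 ⇒ step 1: CBA ⇒ AA·CA·B
    A ↦ B
    B ↦ CA
    C ↦ AA

A->B, B->CA, C->AA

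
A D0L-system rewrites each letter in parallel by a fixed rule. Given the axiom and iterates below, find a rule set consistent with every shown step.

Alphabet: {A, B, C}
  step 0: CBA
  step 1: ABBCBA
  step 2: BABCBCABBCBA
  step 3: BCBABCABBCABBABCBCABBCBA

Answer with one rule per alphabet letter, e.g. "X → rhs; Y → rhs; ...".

A->BA, B->BC, C->AB

  step 2 ⇒ step 3: BABCBCABBCBA ⇒ BC·BA·BC·AB·BC·AB·BA·BC·BC·AB·BC·BA
    A ↦ BA
    B ↦ BC
    C ↦ AB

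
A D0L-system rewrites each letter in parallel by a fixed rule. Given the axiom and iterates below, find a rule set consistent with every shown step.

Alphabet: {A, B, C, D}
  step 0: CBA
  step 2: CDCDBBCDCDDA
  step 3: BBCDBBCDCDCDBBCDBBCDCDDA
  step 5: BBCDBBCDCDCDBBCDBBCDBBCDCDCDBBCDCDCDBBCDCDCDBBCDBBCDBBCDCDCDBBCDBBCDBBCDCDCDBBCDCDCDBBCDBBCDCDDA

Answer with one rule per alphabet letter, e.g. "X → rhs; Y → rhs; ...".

  step 2 ⇒ step 3: CDCDBBCDCDDA ⇒ BB·CD·BB·CD·CD·CD·BB·CD·BB·CD·CD·DA
    A ↦ DA
    B ↦ CD
    C ↦ BB
    D ↦ CD

A->DA, B->CD, C->BB, D->CD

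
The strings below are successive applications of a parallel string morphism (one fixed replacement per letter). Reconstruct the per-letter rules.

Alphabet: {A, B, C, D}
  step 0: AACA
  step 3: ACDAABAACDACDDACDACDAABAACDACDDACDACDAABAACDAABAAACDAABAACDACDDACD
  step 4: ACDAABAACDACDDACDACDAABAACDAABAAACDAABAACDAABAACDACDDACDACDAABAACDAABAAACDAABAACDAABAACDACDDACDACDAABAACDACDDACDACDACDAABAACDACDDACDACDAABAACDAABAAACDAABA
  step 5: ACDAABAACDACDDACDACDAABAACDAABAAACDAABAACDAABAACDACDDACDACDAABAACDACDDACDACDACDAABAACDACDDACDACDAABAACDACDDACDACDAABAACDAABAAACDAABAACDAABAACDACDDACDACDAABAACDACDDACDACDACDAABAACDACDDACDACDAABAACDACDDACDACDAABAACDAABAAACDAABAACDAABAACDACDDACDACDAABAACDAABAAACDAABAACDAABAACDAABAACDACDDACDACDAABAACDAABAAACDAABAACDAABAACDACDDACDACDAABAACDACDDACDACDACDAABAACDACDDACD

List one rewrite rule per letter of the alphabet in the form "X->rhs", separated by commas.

A->ACD, B->D, C->AAB, D->A

  step 4 ⇒ step 5: ACDAABAACDACDDACDACDAABAACDAABAAACDAABAACDAABAACDACDDACDACDAABAACDAABAAACDAABAACDAABAACDACDDACDACDAABAACDACDDACDACDACDAABAACDACDDACDACDAABAACDAABAAACDAABA ⇒ ACD·AAB·A·ACD·ACD·D·ACD·ACD·AAB·A·ACD·AAB·A·A·ACD·AAB·A·ACD·AAB·A·ACD·ACD·D·ACD·ACD·AAB·A·ACD·ACD·D·ACD·ACD·ACD·AAB·A·ACD·ACD·D·ACD·ACD·AAB·A·ACD·ACD·D·ACD·ACD·AAB·A·ACD·AAB·A·A·ACD·AAB·A·ACD·AAB·A·ACD·ACD·D·ACD·ACD·AAB·A·ACD·ACD·D·ACD·ACD·ACD·AAB·A·ACD·ACD·D·ACD·ACD·AAB·A·ACD·ACD·D·ACD·ACD·AAB·A·ACD·AAB·A·A·ACD·AAB·A·ACD·AAB·A·ACD·ACD·D·ACD·ACD·AAB·A·ACD·AAB·A·A·ACD·AAB·A·ACD·AAB·A·ACD·AAB·A·ACD·ACD·D·ACD·ACD·AAB·A·ACD·AAB·A·A·ACD·AAB·A·ACD·AAB·A·ACD·ACD·D·ACD·ACD·AAB·A·ACD·ACD·D·ACD·ACD·ACD·AAB·A·ACD·ACD·D·ACD
    A ↦ ACD
    B ↦ D
    C ↦ AAB
    D ↦ A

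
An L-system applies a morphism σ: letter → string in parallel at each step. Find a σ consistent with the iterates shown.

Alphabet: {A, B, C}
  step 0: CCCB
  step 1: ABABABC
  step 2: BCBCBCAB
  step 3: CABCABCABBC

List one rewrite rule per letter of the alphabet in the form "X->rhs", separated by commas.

A->B, B->C, C->AB

  step 2 ⇒ step 3: BCBCBCAB ⇒ C·AB·C·AB·C·AB·B·C
    A ↦ B
    B ↦ C
    C ↦ AB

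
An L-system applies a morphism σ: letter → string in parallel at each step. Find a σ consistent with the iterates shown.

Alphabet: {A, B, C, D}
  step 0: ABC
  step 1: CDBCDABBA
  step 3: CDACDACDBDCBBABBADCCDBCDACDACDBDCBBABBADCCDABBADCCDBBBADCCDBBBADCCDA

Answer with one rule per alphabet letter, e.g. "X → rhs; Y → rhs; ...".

A->CDB, B->CDA, C->BBA, D->DC

  step 0 ⇒ step 1: ABC ⇒ CDB·CDA·BBA
    A ↦ CDB
    B ↦ CDA
    C ↦ BBA
    D ↦ DC  (constrained at step 1)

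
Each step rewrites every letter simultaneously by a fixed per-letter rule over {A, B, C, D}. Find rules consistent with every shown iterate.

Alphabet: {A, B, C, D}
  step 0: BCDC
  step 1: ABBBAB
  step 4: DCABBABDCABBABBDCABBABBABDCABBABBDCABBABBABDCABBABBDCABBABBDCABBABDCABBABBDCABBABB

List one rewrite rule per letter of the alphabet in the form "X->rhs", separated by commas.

A->DC, B->ABB, C->B, D->A

  step 0 ⇒ step 1: BCDC ⇒ ABB·B·A·B
    B ↦ ABB
    C ↦ B
    D ↦ A
    A ↦ DC  (constrained at step 1)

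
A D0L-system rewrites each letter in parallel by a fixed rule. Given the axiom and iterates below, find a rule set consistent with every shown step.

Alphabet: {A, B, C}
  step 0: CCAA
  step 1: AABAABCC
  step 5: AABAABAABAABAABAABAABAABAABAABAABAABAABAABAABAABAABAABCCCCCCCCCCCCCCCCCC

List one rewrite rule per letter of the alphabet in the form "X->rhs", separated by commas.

A->C, B->C, C->AAB

  step 0 ⇒ step 1: CCAA ⇒ AAB·AAB·C·C
    A ↦ C
    C ↦ AAB
    B ↦ C  (constrained at step 1)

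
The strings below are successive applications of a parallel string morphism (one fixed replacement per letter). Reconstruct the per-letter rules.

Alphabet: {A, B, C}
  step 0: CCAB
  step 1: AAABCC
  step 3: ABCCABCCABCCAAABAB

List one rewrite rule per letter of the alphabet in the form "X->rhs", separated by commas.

  step 0 ⇒ step 1: CCAB ⇒ A·A·AB·CC
    A ↦ AB
    B ↦ CC
    C ↦ A

A->AB, B->CC, C->A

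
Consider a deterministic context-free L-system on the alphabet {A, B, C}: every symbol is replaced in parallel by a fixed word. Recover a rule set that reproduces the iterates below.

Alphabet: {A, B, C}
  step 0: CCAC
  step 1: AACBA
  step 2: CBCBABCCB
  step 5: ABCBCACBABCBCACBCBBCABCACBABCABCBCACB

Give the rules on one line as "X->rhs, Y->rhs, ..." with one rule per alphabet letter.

  step 1 ⇒ step 2: AACBA ⇒ CB·CB·A·BC·CB
    A ↦ CB
    B ↦ BC
    C ↦ A

A->CB, B->BC, C->A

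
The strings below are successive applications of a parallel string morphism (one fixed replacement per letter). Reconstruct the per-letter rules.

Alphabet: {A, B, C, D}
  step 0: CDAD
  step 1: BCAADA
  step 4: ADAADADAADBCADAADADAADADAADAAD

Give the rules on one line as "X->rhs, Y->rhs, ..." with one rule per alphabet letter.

A->AD, B->AD, C->BC, D->A

  step 0 ⇒ step 1: CDAD ⇒ BC·A·AD·A
    A ↦ AD
    C ↦ BC
    D ↦ A
    B ↦ AD  (constrained at step 1)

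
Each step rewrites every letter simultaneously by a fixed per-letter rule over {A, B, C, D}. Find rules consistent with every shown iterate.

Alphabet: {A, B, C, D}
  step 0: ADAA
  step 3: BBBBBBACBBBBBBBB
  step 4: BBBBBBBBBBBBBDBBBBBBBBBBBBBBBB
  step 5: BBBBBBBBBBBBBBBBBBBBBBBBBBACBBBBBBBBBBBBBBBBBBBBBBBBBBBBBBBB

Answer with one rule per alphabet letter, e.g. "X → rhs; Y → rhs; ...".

A->B, B->BB, C->D, D->AC

  step 4 ⇒ step 5: BBBBBBBBBBBBBDBBBBBBBBBBBBBBBB ⇒ BB·BB·BB·BB·BB·BB·BB·BB·BB·BB·BB·BB·BB·AC·BB·BB·BB·BB·BB·BB·BB·BB·BB·BB·BB·BB·BB·BB·BB·BB
    B ↦ BB
    D ↦ AC
  step 3 ⇒ step 4: BBBBBBACBBBBBBBB ⇒ BB·BB·BB·BB·BB·BB·B·D·BB·BB·BB·BB·BB·BB·BB·BB
    A ↦ B
  step 3 ⇒ step 4: BBBBBBACBBBBBBBB ⇒ BB·BB·BB·BB·BB·BB·B·D·BB·BB·BB·BB·BB·BB·BB·BB
    C ↦ D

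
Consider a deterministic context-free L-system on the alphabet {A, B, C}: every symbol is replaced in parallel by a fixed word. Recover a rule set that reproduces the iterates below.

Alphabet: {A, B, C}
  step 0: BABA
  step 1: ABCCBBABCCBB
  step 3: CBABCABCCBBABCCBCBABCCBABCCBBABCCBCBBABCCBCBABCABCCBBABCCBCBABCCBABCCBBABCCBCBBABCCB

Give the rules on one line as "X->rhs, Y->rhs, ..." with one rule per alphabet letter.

  step 0 ⇒ step 1: BABA ⇒ ABC·CBB·ABC·CBB
    A ↦ CBB
    B ↦ ABC
    C ↦ CB  (constrained at step 1)

A->CBB, B->ABC, C->CB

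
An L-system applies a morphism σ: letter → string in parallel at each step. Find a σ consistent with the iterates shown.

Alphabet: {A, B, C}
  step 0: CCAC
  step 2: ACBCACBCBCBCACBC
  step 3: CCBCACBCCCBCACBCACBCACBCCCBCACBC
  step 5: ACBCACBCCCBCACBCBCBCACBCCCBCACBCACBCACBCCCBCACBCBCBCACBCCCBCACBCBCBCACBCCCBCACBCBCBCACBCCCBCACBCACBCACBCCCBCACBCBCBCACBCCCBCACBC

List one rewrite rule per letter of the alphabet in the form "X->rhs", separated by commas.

  step 2 ⇒ step 3: ACBCACBCBCBCACBC ⇒ CC·BC·AC·BC·CC·BC·AC·BC·AC·BC·AC·BC·CC·BC·AC·BC
    A ↦ CC
    B ↦ AC
    C ↦ BC

A->CC, B->AC, C->BC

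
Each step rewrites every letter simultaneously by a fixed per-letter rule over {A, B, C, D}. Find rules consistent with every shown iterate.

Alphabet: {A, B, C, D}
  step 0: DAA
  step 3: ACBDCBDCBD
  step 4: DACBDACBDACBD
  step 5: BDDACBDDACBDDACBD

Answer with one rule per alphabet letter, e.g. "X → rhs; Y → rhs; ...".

  step 4 ⇒ step 5: DACBDACBDACBD ⇒ BD·D·A·C·BD·D·A·C·BD·D·A·C·BD
    A ↦ D
    B ↦ C
    C ↦ A
    D ↦ BD

A->D, B->C, C->A, D->BD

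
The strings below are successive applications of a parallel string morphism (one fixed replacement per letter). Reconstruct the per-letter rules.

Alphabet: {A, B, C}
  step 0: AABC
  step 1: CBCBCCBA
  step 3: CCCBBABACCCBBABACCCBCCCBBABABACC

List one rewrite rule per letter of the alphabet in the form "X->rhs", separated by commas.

A->CB, B->CC, C->BA

  step 0 ⇒ step 1: AABC ⇒ CB·CB·CC·BA
    A ↦ CB
    B ↦ CC
    C ↦ BA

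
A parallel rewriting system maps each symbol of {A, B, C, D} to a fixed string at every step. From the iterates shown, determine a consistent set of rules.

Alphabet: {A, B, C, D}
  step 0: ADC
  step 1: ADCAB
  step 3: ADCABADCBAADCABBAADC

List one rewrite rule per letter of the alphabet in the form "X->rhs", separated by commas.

  step 0 ⇒ step 1: ADC ⇒ ADC·A·B
    A ↦ ADC
    C ↦ B
    D ↦ A
    B ↦ BA  (constrained at step 1)

A->ADC, B->BA, C->B, D->A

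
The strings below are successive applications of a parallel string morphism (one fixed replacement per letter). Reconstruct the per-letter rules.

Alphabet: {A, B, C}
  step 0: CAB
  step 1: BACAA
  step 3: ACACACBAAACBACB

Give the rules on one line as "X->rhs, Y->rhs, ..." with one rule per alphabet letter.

  step 0 ⇒ step 1: CAB ⇒ B·AC·AA
    A ↦ AC
    B ↦ AA
    C ↦ B

A->AC, B->AA, C->B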